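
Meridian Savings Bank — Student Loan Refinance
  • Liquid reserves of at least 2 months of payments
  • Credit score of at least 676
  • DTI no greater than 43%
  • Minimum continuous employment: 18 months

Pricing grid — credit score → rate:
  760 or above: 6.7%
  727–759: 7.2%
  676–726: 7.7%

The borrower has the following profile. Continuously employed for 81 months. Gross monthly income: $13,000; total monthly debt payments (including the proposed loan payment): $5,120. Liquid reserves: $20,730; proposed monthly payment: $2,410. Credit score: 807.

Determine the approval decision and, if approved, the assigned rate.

Credit score 807 ≥ 676 (meets minimum)
Employment 81 ≥ 18 months
Reserves: 20,730 ÷ 2,410 = 8.6 months (meets 2-month minimum)
DTI: 5,120 ÷ 13,000 = 39.4%, within the 43% cap
All requirements met. Score 807 falls in the 760 or above tier → 6.7%.

Approved at 6.7%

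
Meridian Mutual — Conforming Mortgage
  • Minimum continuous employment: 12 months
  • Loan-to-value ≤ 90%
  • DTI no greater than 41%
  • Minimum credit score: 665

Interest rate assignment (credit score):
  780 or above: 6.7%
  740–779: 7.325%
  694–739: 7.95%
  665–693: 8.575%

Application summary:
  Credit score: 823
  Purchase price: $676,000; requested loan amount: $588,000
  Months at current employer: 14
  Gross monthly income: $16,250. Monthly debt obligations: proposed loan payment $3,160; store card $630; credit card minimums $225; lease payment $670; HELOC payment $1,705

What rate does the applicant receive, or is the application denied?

Approved at 6.7%

Credit score 823 ≥ 665 (meets minimum)
Loan-to-value = 588,000/676,000 = 87% — pass (90% max)
Employment 14 ≥ 12 months
Total monthly debts = (3,160 + 630 + 225 + 670 + 1,705) = 6,390. DTI: 6,390 ÷ 16,250 = 39.3%, within the 41% cap
All requirements met. Score 823 falls in the 780 or above tier → 6.7%.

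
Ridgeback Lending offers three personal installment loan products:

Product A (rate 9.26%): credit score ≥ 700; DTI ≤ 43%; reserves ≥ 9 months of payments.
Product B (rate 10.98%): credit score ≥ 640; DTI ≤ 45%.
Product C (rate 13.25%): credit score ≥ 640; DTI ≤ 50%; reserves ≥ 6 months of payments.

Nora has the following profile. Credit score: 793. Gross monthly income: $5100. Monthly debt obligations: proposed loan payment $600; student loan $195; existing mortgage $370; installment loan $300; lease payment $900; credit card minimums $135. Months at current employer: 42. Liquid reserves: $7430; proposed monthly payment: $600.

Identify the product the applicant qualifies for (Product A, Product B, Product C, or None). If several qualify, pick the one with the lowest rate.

Total debts = (600 + 195 + 370 + 300 + 900 + 135) = 2,500; DTI = 2,500/5,100 = 49%.
Reserves = 7,430/600 = 12.4 months.
Product A: score 793 ≥ 700; DTI 49% > 43%; reserves 12.4 ≥ 9 mo → does not qualify.
Product B: score 793 ≥ 640; DTI 49% > 45% → does not qualify.
Product C: score 793 ≥ 640; DTI 49% ≤ 50%; reserves 12.4 ≥ 6 mo → qualifies.

Product C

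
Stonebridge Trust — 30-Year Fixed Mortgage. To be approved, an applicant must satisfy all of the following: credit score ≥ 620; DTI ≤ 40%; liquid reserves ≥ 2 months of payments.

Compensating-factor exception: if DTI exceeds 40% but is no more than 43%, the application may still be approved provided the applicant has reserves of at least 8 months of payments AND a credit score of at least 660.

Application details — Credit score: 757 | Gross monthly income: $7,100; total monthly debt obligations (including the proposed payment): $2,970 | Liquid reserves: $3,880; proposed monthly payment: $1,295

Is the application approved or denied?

Denied

Credit score 757 ≥ 620 (meets base)
DTI: 2,970 ÷ 7,100 = 41.8%, over the 40% base limit.
Reserves: 3,880 ÷ 1,295 = 3.0 months (meets 2-month minimum)
41.8% falls in the override range (40%–43%), so the compensating-factor test applies.
Reserves 3.0 < 8 months; credit score 757 ≥ 660.
Compensating-factor requirement not fully met.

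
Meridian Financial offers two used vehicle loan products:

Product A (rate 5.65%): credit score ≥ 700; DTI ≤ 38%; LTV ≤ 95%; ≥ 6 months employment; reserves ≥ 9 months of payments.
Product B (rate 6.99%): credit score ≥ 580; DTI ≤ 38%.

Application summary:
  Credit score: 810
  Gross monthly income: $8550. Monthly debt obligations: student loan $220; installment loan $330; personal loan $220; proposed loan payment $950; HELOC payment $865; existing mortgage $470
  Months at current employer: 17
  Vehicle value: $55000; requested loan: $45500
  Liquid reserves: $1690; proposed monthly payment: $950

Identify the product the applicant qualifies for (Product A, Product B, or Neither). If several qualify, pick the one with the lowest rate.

Product B

Total debts = (220 + 330 + 220 + 950 + 865 + 470) = 3,055; DTI = 3,055/8,550 = 35.7%.
LTV = 45,500/55,000 = 82.7%.
Reserves = 1,690/950 = 1.8 months.
Product A: score 810 ≥ 700; DTI 35.7% ≤ 38%; LTV 82.7% ≤ 95%; employment 17 ≥ 6 mo; reserves 1.8 < 9 mo → does not qualify.
Product B: score 810 ≥ 580; DTI 35.7% ≤ 38% → qualifies.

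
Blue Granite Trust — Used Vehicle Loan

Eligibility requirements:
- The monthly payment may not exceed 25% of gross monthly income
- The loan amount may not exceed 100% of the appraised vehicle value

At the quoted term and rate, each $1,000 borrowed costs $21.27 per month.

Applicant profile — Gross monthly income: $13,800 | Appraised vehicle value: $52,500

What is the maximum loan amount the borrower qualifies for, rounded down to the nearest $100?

Payment cap: 25% × $13,800 = $3,450/month.
At $21.27 per $1,000, that supports 3,450/21.27 × 1,000 ≈ $162,200 → $162,200.
LTV cap: 100% × $52,500 = $52,500 → $52,500.
Binding constraint: loan-to-value.

$52,500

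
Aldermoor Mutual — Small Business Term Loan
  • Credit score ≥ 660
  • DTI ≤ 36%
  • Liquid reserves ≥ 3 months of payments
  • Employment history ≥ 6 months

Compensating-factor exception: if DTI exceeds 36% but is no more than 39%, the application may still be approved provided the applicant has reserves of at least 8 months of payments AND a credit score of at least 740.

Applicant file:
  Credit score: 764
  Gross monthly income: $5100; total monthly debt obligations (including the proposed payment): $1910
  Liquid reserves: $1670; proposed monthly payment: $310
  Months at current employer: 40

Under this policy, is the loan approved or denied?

Credit score 764 ≥ 660 (meets base)
DTI: 1,910 ÷ 5,100 = 37.5%, over the 36% base limit.
Reserves: 1,670 ÷ 310 = 5.4 months (meets 3-month minimum)
Employment 40 ≥ 6 months
37.5% falls in the override range (36%–39%), so the compensating-factor test applies.
Override check — reserves: 5.4 mo (short of 8); score: 764 (ok).
Override conditions not both satisfied; exception does not apply.

Denied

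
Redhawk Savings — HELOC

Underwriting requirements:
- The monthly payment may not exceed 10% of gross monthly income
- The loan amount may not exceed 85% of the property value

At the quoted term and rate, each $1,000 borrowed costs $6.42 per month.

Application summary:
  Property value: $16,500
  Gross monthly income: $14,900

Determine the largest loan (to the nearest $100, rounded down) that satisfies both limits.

$14,000

Payment cap: 10% × $14,900 = $1,490/month.
At $6.42 per $1,000, that supports 1,490/6.42 × 1,000 ≈ $232,087 → $232,000.
LTV cap: 85% × $16,500 = $14,025 → $14,000.
Binding constraint: loan-to-value.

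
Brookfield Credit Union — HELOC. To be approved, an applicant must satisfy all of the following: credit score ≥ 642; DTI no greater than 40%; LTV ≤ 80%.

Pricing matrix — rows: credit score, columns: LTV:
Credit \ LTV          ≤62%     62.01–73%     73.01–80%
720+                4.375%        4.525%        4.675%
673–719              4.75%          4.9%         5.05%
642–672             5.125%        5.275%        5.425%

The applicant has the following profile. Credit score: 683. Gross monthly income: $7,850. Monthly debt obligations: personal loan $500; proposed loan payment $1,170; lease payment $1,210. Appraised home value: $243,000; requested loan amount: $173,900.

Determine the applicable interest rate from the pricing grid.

4.9%

Credit score 683 ≥ 642; Total monthly debts = (500 + 1,170 + 1,210) = 2,880. DTI = 2,880/7,850 = 36.7% ≤ 40%
LTV: 173,900 ÷ 243,000 = 71.6%, within 80% cap
Row: 683 falls in 673–719. Column: 71.6% falls in 62.01–73%. Rate = 4.9%.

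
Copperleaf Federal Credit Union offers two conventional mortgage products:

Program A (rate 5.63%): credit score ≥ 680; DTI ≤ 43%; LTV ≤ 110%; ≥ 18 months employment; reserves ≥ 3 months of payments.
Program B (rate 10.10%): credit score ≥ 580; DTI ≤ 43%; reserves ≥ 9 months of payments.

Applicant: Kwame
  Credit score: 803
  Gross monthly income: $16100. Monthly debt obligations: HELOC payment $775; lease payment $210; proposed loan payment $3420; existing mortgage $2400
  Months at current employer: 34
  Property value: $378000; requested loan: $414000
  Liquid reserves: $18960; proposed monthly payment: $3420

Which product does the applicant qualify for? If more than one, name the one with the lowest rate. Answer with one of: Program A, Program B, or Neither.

Program A

Total debts = (775 + 210 + 3,420 + 2,400) = 6,805; DTI = 6,805/16,100 = 42.3%.
LTV = 414,000/378,000 = 109.5%.
Reserves = 18,960/3,420 = 5.5 months.
Program A: score 803 ≥ 680; DTI 42.3% ≤ 43%; LTV 109.5% ≤ 110%; employment 34 ≥ 18 mo; reserves 5.5 ≥ 3 mo → qualifies.
Program B: score 803 ≥ 580; DTI 42.3% ≤ 43%; reserves 5.5 < 9 mo → does not qualify.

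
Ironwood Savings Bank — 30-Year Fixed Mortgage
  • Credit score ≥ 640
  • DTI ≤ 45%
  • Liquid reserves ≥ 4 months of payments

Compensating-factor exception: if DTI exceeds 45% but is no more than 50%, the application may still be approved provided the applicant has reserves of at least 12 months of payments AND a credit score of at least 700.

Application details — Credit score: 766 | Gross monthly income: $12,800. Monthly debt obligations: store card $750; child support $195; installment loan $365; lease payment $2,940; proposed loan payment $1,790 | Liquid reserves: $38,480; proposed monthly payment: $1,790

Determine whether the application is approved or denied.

Credit score 766 ≥ 640 (meets base)
Total debts = (750 + 195 + 365 + 2,940 + 1,790) = 6,040. DTI = 6,040/12,800 = 47.2% > 45% — standard DTI limit exceeded.
Liquid reserves cover 38,480/1,790 = 21.5 months — ≥ 4 required
47.2% falls in the override range (45%–50%), so the compensating-factor test applies.
Override check — reserves: 21.5 mo (ok); score: 766 (ok).
Both override conditions satisfied; DTI exception granted.

Approved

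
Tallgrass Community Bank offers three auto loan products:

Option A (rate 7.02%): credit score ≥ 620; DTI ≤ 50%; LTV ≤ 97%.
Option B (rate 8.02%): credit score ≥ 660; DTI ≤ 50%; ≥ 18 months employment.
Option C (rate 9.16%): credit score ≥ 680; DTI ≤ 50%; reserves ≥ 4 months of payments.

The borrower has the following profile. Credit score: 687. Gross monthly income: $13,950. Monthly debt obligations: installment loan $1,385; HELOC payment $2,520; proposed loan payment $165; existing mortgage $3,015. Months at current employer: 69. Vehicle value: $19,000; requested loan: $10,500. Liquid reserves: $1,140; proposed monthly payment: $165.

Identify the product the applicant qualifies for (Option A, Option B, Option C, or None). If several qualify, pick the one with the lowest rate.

Total debts = (1,385 + 2,520 + 165 + 3,015) = 7,085; DTI = 7,085/13,950 = 50.8%.
LTV = 10,500/19,000 = 55.3%.
Reserves = 1,140/165 = 6.9 months.
Option A: score 687 ≥ 620; DTI 50.8% > 50%; LTV 55.3% ≤ 97% → does not qualify.
Option B: score 687 ≥ 660; DTI 50.8% > 50%; employment 69 ≥ 18 mo → does not qualify.
Option C: score 687 ≥ 680; DTI 50.8% > 50%; reserves 6.9 ≥ 4 mo → does not qualify.

None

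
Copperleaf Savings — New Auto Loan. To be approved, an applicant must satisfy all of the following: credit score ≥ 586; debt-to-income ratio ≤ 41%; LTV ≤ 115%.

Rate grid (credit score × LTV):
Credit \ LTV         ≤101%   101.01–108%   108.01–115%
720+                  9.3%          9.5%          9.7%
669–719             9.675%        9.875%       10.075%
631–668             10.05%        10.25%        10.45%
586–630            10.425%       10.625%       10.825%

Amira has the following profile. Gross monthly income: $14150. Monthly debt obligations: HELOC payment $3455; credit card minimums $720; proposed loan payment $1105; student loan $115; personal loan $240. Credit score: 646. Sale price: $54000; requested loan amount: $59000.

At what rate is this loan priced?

Credit score 646 ≥ 586; Total monthly debts = (3,455 + 720 + 1,105 + 115 + 240) = 5,635. Debt-to-income = 5,635/14,150 = 39.8% — meets 41% limit
LTV: 59,000 ÷ 54,000 = 109.3%, within 115% cap
Credit 646 → row 631–668; LTV 109.3% → column 108.01–115%. Grid cell → 10.45%.

10.45%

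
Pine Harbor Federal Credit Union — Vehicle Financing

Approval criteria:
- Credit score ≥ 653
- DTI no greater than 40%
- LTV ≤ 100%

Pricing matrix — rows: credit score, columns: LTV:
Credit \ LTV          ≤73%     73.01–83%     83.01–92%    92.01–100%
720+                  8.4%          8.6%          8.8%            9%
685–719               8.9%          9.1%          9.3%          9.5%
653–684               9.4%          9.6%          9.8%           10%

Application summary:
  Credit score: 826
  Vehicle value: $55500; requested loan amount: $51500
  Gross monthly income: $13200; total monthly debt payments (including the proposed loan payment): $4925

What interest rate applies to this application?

9%

Credit score 826 ≥ 653; DTI = 4,925/13,200 = 37.3% ≤ 40%
LTV: 51,500 ÷ 55,500 = 92.8%, within 100% cap
Score 826 is in the 720+ band; LTV 92.8% is in the 92.01–100% band → 9%.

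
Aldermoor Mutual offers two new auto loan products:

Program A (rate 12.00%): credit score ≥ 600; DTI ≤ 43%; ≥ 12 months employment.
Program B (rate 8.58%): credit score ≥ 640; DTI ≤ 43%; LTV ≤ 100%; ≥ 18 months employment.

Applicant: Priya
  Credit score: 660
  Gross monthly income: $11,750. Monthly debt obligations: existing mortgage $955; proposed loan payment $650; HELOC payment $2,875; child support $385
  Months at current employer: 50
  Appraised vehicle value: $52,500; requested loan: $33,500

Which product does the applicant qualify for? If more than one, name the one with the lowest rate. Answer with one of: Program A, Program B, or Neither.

Program B

Total debts = (955 + 650 + 2,875 + 385) = 4,865; DTI = 4,865/11,750 = 41.4%.
LTV = 33,500/52,500 = 63.8%.
Program A: score 660 ≥ 600; DTI 41.4% ≤ 43%; employment 50 ≥ 12 mo → qualifies.
Program B: score 660 ≥ 640; DTI 41.4% ≤ 43%; LTV 63.8% ≤ 100%; employment 50 ≥ 18 mo → qualifies.
Qualifying: Program A, Program B. Lowest rate is 8.58% → Program B.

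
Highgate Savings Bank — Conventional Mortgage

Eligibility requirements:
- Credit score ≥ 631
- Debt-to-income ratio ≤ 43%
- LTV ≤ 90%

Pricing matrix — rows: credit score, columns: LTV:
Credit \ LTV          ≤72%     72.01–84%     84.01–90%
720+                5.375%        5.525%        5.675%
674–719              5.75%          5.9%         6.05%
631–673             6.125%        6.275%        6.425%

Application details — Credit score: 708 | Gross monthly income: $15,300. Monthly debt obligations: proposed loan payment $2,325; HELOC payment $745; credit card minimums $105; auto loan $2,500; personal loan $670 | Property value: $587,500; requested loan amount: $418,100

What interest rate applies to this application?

5.75%

Credit score 708 ≥ 631; Total monthly debts = (2,325 + 745 + 105 + 2,500 + 670) = 6,345. DTI = 6,345/15,300 = 41.5% ≤ 43%
LTV = 418,100/587,500 = 71.2% ≤ 90%
Credit 708 → row 674–719; LTV 71.2% → column ≤72%. Grid cell → 5.75%.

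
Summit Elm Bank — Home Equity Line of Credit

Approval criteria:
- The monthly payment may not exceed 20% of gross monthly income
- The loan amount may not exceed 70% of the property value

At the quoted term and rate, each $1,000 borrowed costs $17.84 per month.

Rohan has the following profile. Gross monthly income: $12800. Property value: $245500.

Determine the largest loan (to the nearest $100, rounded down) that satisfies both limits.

$143,400

Payment cap: 20% × $12,800 = $2,560/month.
At $17.84 per $1,000, that supports 2,560/17.84 × 1,000 ≈ $143,497 → $143,400.
LTV cap: 70% × $245,500 = $171,850 → $171,800.
Binding constraint: payment-to-income.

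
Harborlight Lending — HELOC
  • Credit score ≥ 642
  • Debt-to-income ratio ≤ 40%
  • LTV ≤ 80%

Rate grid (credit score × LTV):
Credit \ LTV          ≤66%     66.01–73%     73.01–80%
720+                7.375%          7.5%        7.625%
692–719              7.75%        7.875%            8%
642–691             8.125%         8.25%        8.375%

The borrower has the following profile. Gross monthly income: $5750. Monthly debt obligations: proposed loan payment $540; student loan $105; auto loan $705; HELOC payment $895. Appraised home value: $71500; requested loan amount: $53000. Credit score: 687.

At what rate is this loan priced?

Credit score 687 ≥ 642; Total monthly debts = (540 + 105 + 705 + 895) = 2,245. DTI: 2,245 ÷ 5,750 = 39%, within the 40% cap
LTV: 53,000 ÷ 71,500 = 74.1%, within 80% cap
Credit 687 → row 642–691; LTV 74.1% → column 73.01–80%. Grid cell → 8.375%.

8.375%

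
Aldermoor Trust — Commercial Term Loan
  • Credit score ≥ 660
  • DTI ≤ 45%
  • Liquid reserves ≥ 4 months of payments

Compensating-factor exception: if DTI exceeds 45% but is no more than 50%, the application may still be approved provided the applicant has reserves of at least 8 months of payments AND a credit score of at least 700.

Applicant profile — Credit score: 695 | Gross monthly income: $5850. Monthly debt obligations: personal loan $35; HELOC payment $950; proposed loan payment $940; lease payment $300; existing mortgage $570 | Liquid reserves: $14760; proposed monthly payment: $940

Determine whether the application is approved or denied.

Credit score 695 ≥ 660 (meets base)
Total debts = (35 + 950 + 940 + 300 + 570) = 2,795. DTI: 2,795 ÷ 5,850 = 47.8%, over the 45% base limit.
Liquid reserves cover 14,760/940 = 15.7 months — ≥ 4 required
47.8% falls in the override range (45%–50%), so the compensating-factor test applies.
Override check — reserves: 15.7 mo (ok); score: 695 (below 700).
Compensating-factor requirement not fully met.

Denied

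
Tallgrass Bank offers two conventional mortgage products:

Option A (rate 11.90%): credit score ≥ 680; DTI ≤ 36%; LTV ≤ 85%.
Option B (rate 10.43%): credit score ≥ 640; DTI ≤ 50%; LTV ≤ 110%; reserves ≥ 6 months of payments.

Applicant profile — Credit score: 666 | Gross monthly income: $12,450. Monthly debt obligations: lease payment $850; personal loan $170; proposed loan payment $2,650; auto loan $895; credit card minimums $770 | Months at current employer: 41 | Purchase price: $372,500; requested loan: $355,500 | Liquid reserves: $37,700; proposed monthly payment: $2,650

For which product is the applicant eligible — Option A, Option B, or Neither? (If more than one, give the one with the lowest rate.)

Total debts = (850 + 170 + 2,650 + 895 + 770) = 5,335; DTI = 5,335/12,450 = 42.9%.
LTV = 355,500/372,500 = 95.4%.
Reserves = 37,700/2,650 = 14.2 months.
Option A: score 666 < 680; DTI 42.9% > 36%; LTV 95.4% > 85% → does not qualify.
Option B: score 666 ≥ 640; DTI 42.9% ≤ 50%; LTV 95.4% ≤ 110%; reserves 14.2 ≥ 6 mo → qualifies.

Option B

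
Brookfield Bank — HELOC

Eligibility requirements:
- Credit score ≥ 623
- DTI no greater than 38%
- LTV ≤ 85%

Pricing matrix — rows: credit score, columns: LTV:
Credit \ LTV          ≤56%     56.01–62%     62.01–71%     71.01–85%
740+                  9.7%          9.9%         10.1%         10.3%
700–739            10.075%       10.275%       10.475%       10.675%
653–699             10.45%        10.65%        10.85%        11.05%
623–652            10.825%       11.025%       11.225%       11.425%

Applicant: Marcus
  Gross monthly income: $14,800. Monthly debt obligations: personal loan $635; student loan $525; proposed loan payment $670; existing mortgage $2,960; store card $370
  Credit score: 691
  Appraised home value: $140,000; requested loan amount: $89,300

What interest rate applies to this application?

10.85%

Credit score 691 ≥ 623; Total monthly debts = (635 + 525 + 670 + 2,960 + 370) = 5,160. DTI: 5,160 ÷ 14,800 = 34.9%, within the 38% cap
Loan-to-value = 89,300/140,000 = 63.8% — pass (85% max)
Credit 691 → row 653–699; LTV 63.8% → column 62.01–71%. Grid cell → 10.85%.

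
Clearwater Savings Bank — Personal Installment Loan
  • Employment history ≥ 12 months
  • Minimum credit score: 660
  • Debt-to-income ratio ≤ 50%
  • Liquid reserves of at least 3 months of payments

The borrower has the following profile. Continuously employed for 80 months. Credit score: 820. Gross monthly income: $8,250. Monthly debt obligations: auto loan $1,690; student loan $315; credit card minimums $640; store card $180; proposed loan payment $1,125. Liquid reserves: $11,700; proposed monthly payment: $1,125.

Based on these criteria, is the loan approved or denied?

Approved

Employment 80 ≥ 12 months
Credit score 820 ≥ 660 (meets)
Total monthly debts = (1,690 + 315 + 640 + 180 + 1,125) = 3,950. DTI: 3,950 ÷ 8,250 = 47.9%, within the 50% cap
Reserves: 11,700 ÷ 1,125 = 10.4 months (meets 3-month minimum)
All criteria satisfied.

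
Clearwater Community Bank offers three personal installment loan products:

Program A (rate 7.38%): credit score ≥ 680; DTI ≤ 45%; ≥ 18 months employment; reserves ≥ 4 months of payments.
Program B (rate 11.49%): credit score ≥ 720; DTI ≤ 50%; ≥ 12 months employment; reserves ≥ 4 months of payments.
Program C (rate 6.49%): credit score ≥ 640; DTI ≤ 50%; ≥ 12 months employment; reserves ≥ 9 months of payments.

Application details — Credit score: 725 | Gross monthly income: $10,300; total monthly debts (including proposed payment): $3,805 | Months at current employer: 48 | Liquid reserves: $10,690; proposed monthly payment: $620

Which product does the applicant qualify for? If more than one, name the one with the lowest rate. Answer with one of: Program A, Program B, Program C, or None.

Program C

DTI = 3,805/10,300 = 36.9%.
Reserves = 10,690/620 = 17.2 months.
Program A: score 725 ≥ 680; DTI 36.9% ≤ 45%; employment 48 ≥ 18 mo; reserves 17.2 ≥ 4 mo → qualifies.
Program B: score 725 ≥ 720; DTI 36.9% ≤ 50%; employment 48 ≥ 12 mo; reserves 17.2 ≥ 4 mo → qualifies.
Program C: score 725 ≥ 640; DTI 36.9% ≤ 50%; employment 48 ≥ 12 mo; reserves 17.2 ≥ 9 mo → qualifies.
Qualifying: Program A, Program B, Program C. Lowest rate is 6.49% → Program C.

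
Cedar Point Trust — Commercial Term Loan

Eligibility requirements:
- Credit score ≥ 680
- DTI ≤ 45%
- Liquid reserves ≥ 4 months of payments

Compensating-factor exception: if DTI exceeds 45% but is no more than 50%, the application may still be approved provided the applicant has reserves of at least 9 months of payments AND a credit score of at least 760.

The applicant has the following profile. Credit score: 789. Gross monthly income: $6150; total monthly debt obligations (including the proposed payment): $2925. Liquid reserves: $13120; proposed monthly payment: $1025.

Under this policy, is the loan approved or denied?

Credit score 789 ≥ 680 (meets base)
DTI: 2,925 ÷ 6,150 = 47.6%, over the 45% base limit.
Liquid reserves cover 13,120/1,025 = 12.8 months — ≥ 4 required
47.6% falls in the override range (45%–50%), so the compensating-factor test applies.
Override check — reserves: 12.8 mo (ok); score: 789 (ok).
Both override conditions satisfied; DTI exception granted.

Approved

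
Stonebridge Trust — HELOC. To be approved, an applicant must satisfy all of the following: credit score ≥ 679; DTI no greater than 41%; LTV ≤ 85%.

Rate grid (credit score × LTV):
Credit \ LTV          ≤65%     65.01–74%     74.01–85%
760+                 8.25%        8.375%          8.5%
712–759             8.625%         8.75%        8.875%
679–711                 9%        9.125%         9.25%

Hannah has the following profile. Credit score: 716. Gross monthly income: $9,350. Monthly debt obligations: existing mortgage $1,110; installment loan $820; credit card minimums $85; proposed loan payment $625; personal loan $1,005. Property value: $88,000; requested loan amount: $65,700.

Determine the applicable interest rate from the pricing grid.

Credit score 716 ≥ 679; Total monthly debts = (1,110 + 820 + 85 + 625 + 1,005) = 3,645. DTI: 3,645 ÷ 9,350 = 39%, within the 41% cap
Loan-to-value = 65,700/88,000 = 74.7% — pass (85% max)
Score 716 is in the 712–759 band; LTV 74.7% is in the 74.01–85% band → 8.875%.

8.875%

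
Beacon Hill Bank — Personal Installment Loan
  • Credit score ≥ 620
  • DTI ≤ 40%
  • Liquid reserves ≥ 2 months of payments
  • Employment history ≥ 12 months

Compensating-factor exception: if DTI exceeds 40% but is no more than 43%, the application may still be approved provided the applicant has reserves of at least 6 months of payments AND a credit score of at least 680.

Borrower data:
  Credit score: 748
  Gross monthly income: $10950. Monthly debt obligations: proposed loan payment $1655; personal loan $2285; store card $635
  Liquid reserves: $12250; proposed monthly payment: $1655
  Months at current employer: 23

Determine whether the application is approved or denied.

Approved

Credit score 748 ≥ 620 (meets base)
Total debts = (1,655 + 2,285 + 635) = 4,575. DTI = 4,575/10,950 = 41.8% > 40% — standard DTI limit exceeded.
Reserves: 12,250 ÷ 1,655 = 7.4 months (meets 2-month minimum)
Employment 23 ≥ 12 months
DTI 41.8% is within the 40%–43% exception band; checking compensating factors.
Override check — reserves: 7.4 mo (ok); score: 748 (ok).
Both override conditions satisfied; DTI exception granted.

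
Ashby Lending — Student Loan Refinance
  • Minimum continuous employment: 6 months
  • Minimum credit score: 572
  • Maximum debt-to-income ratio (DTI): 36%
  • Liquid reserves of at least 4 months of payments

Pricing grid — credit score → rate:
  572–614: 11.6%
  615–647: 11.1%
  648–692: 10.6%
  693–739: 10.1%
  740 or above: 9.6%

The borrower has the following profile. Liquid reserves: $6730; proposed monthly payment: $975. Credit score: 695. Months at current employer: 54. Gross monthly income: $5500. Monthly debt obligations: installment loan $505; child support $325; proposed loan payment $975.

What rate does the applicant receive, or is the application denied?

Approved at 10.1%

Credit score 695 ≥ 572 (meets minimum)
Reserves: 6,730 ÷ 975 = 6.9 months (meets 4-month minimum)
Employment 54 ≥ 6 months
Total monthly debts = (505 + 325 + 975) = 1,805. Debt-to-income = 1,805/5,500 = 32.8% — meets 36% limit
All requirements met. Score 695 falls in the 693–739 tier → 10.1%.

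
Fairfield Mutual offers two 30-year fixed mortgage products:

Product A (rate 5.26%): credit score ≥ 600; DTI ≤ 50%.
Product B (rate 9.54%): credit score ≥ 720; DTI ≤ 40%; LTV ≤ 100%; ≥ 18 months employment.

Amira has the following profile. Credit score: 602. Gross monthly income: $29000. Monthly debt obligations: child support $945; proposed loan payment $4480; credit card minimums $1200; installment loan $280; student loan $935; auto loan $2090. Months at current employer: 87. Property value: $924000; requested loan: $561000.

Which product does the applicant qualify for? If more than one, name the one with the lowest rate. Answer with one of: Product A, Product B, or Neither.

Product A

Total debts = (945 + 4,480 + 1,200 + 280 + 935 + 2,090) = 9,930; DTI = 9,930/29,000 = 34.2%.
LTV = 561,000/924,000 = 60.7%.
Product A: score 602 ≥ 600; DTI 34.2% ≤ 50% → qualifies.
Product B: score 602 < 720; DTI 34.2% ≤ 40%; LTV 60.7% ≤ 100%; employment 87 ≥ 18 mo → does not qualify.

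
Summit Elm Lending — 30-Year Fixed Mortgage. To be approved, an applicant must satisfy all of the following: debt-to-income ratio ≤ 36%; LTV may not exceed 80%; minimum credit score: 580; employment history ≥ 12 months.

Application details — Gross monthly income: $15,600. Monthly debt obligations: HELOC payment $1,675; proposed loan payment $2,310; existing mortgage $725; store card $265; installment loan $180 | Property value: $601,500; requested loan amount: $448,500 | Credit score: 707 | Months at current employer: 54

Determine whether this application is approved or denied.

Approved

Total monthly debts = (1,675 + 2,310 + 725 + 265 + 180) = 5,155. DTI: 5,155 ÷ 15,600 = 33%, within the 36% cap
LTV: 448,500 ÷ 601,500 = 74.6%, within 80% cap
Credit score 707 ≥ 580 (meets)
Employment 54 ≥ 12 months
All criteria satisfied.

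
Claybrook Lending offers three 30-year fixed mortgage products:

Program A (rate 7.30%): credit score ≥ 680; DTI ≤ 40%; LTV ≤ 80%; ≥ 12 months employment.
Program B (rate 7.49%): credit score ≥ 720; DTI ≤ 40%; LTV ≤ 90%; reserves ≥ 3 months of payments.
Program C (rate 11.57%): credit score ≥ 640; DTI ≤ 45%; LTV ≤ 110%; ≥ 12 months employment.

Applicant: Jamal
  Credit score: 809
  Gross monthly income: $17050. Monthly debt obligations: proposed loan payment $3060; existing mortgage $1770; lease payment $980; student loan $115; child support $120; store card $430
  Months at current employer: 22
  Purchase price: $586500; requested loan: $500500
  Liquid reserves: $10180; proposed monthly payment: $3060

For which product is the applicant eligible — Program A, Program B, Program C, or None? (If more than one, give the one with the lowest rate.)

Total debts = (3,060 + 1,770 + 980 + 115 + 120 + 430) = 6,475; DTI = 6,475/17,050 = 38%.
LTV = 500,500/586,500 = 85.3%.
Reserves = 10,180/3,060 = 3.3 months.
Program A: score 809 ≥ 680; DTI 38% ≤ 40%; LTV 85.3% > 80%; employment 22 ≥ 12 mo → does not qualify.
Program B: score 809 ≥ 720; DTI 38% ≤ 40%; LTV 85.3% ≤ 90%; reserves 3.3 ≥ 3 mo → qualifies.
Program C: score 809 ≥ 640; DTI 38% ≤ 45%; LTV 85.3% ≤ 110%; employment 22 ≥ 12 mo → qualifies.
Qualifying: Program B, Program C. Lowest rate is 7.49% → Program B.

Program B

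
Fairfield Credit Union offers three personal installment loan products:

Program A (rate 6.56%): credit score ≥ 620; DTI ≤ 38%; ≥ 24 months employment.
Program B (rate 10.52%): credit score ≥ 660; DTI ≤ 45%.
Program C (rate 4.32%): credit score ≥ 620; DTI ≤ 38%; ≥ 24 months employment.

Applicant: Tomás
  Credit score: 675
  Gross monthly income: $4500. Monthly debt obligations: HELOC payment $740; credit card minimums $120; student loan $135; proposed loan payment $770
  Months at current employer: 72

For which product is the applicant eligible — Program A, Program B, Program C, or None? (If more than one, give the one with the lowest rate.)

Total debts = (740 + 120 + 135 + 770) = 1,765; DTI = 1,765/4,500 = 39.2%.
Program A: score 675 ≥ 620; DTI 39.2% > 38%; employment 72 ≥ 24 mo → does not qualify.
Program B: score 675 ≥ 660; DTI 39.2% ≤ 45% → qualifies.
Program C: score 675 ≥ 620; DTI 39.2% > 38%; employment 72 ≥ 24 mo → does not qualify.

Program B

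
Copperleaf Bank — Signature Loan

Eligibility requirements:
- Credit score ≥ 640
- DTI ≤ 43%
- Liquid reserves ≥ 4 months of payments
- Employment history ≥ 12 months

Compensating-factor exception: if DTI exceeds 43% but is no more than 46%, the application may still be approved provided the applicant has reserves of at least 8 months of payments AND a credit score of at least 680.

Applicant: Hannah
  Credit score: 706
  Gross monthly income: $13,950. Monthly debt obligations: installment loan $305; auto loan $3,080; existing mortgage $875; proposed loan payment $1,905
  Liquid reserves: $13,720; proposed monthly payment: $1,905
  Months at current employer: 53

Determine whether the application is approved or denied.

Credit score 706 ≥ 640 (meets base)
Total debts = (305 + 3,080 + 875 + 1,905) = 6,165. DTI: 6,165 ÷ 13,950 = 44.2%, over the 43% base limit.
Reserves: 13,720 ÷ 1,905 = 7.2 months (meets 4-month minimum)
Employment 53 ≥ 12 months
44.2% falls in the override range (43%–46%), so the compensating-factor test applies.
Reserves 7.2 < 8 months; credit score 706 ≥ 680.
Compensating-factor requirement not fully met.

Denied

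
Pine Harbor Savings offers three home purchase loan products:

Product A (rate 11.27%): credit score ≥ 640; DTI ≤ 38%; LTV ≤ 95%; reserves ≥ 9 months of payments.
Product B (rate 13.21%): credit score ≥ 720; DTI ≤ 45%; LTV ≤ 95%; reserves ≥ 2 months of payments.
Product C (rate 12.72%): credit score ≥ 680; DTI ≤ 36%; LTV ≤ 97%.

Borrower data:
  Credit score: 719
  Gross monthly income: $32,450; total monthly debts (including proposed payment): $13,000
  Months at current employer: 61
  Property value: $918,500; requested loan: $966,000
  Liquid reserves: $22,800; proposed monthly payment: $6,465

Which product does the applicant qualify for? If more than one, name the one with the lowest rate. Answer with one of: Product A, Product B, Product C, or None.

None

DTI = 13,000/32,450 = 40.1%.
LTV = 966,000/918,500 = 105.2%.
Reserves = 22,800/6,465 = 3.5 months.
Product A: score 719 ≥ 640; DTI 40.1% > 38%; LTV 105.2% > 95%; reserves 3.5 < 9 mo → does not qualify.
Product B: score 719 < 720; DTI 40.1% ≤ 45%; LTV 105.2% > 95%; reserves 3.5 ≥ 2 mo → does not qualify.
Product C: score 719 ≥ 680; DTI 40.1% > 36%; LTV 105.2% > 97% → does not qualify.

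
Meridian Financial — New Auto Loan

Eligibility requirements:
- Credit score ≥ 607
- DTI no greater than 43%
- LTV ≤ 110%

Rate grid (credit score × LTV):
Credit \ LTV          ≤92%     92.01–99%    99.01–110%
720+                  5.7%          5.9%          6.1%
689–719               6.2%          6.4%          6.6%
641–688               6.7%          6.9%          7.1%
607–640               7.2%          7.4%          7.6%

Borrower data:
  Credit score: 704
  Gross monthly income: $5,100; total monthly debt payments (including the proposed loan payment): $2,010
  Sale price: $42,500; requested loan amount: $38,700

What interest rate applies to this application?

Credit score 704 ≥ 607; DTI = 2,010/5,100 = 39.4% ≤ 43%
LTV = 38,700/42,500 = 91.1% ≤ 110%
Row: 704 falls in 689–719. Column: 91.1% falls in ≤92%. Rate = 6.2%.

6.2%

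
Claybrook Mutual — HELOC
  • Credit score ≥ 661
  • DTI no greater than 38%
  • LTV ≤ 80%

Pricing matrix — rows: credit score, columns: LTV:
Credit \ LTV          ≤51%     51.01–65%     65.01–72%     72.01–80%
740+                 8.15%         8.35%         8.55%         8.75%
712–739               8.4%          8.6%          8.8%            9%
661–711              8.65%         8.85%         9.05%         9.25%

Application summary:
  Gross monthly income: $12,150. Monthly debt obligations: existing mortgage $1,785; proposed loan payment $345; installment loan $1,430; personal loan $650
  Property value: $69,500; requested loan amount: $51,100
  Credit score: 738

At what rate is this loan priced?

Credit score 738 ≥ 661; Total monthly debts = (1,785 + 345 + 1,430 + 650) = 4,210. DTI: 4,210 ÷ 12,150 = 34.7%, within the 38% cap
LTV: 51,100 ÷ 69,500 = 73.5%, within 80% cap
Credit 738 → row 712–739; LTV 73.5% → column 72.01–80%. Grid cell → 9%.

9%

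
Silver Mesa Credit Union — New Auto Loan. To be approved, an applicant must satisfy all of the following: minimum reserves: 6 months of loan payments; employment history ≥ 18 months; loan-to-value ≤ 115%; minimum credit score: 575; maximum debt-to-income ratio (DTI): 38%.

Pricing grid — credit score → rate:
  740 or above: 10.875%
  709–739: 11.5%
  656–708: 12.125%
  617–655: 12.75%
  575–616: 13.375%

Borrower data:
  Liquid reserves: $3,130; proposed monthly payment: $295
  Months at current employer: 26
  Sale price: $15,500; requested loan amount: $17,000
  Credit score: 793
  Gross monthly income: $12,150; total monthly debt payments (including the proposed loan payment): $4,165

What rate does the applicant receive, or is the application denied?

Credit score 793 ≥ 575 (meets minimum)
LTV: 17,000 ÷ 15,500 = 109.7%, within 115% cap
Liquid reserves cover 3,130/295 = 10.6 months — ≥ 6 required
DTI: 4,165 ÷ 12,150 = 34.3%, within the 38% cap
Employment 26 ≥ 18 months
All requirements met. Score 793 falls in the 740 or above tier → 10.875%.

Approved at 10.875%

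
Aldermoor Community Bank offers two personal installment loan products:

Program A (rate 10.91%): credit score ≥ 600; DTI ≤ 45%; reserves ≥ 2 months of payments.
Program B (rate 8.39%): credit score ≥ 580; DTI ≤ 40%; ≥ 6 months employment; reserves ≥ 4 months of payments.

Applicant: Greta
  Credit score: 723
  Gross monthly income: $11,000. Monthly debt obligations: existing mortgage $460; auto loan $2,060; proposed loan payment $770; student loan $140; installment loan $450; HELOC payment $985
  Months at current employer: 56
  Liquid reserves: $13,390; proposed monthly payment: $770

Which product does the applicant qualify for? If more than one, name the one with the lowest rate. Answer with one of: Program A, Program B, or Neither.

Total debts = (460 + 2,060 + 770 + 140 + 450 + 985) = 4,865; DTI = 4,865/11,000 = 44.2%.
Reserves = 13,390/770 = 17.4 months.
Program A: score 723 ≥ 600; DTI 44.2% ≤ 45%; reserves 17.4 ≥ 2 mo → qualifies.
Program B: score 723 ≥ 580; DTI 44.2% > 40%; employment 56 ≥ 6 mo; reserves 17.4 ≥ 4 mo → does not qualify.

Program A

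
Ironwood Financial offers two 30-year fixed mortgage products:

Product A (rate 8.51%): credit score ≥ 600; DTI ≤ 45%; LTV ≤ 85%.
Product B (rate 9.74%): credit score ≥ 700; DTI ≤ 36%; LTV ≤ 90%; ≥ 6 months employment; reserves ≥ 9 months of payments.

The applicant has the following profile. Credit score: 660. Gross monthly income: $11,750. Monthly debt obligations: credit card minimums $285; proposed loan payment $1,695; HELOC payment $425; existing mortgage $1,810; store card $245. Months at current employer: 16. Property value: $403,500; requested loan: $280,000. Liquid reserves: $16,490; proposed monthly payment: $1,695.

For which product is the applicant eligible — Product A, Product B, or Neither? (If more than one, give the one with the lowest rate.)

Product A

Total debts = (285 + 1,695 + 425 + 1,810 + 245) = 4,460; DTI = 4,460/11,750 = 38%.
LTV = 280,000/403,500 = 69.4%.
Reserves = 16,490/1,695 = 9.7 months.
Product A: score 660 ≥ 600; DTI 38% ≤ 45%; LTV 69.4% ≤ 85% → qualifies.
Product B: score 660 < 700; DTI 38% > 36%; LTV 69.4% ≤ 90%; employment 16 ≥ 6 mo; reserves 9.7 ≥ 9 mo → does not qualify.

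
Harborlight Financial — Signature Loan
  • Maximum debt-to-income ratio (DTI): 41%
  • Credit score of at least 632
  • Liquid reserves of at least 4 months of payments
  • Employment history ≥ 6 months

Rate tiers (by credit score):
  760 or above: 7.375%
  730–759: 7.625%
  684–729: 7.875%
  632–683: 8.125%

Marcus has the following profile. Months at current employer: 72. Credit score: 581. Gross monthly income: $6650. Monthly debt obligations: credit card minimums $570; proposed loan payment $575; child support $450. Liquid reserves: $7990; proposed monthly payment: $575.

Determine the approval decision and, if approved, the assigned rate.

Denied

Credit score 581 < 632 (below minimum)
Employment 72 ≥ 6 months
Total monthly debts = (570 + 575 + 450) = 1,595. DTI = 1,595/6,650 = 24% ≤ 41%
Reserves: 7,990 ÷ 575 = 13.9 months (meets 4-month minimum)
Not all requirements met → denied.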